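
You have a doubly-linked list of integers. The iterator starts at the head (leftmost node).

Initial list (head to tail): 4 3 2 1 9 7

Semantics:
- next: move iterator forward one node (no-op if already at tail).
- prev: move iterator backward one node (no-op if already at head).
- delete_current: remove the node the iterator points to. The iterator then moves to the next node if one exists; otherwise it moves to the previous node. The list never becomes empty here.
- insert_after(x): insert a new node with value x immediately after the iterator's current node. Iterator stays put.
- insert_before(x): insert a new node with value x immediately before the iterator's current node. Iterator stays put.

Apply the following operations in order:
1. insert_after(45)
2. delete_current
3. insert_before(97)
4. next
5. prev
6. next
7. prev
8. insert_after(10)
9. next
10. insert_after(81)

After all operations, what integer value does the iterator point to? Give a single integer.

Answer: 10

Derivation:
After 1 (insert_after(45)): list=[4, 45, 3, 2, 1, 9, 7] cursor@4
After 2 (delete_current): list=[45, 3, 2, 1, 9, 7] cursor@45
After 3 (insert_before(97)): list=[97, 45, 3, 2, 1, 9, 7] cursor@45
After 4 (next): list=[97, 45, 3, 2, 1, 9, 7] cursor@3
After 5 (prev): list=[97, 45, 3, 2, 1, 9, 7] cursor@45
After 6 (next): list=[97, 45, 3, 2, 1, 9, 7] cursor@3
After 7 (prev): list=[97, 45, 3, 2, 1, 9, 7] cursor@45
After 8 (insert_after(10)): list=[97, 45, 10, 3, 2, 1, 9, 7] cursor@45
After 9 (next): list=[97, 45, 10, 3, 2, 1, 9, 7] cursor@10
After 10 (insert_after(81)): list=[97, 45, 10, 81, 3, 2, 1, 9, 7] cursor@10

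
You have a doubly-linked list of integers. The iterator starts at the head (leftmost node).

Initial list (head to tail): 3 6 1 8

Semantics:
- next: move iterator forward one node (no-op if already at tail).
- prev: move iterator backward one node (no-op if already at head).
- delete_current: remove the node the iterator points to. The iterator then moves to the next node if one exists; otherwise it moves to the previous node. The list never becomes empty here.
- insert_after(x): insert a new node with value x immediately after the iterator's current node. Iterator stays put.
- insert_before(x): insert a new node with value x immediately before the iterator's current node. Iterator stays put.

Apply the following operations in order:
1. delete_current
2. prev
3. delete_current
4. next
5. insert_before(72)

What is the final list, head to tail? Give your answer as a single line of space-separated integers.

Answer: 1 72 8

Derivation:
After 1 (delete_current): list=[6, 1, 8] cursor@6
After 2 (prev): list=[6, 1, 8] cursor@6
After 3 (delete_current): list=[1, 8] cursor@1
After 4 (next): list=[1, 8] cursor@8
After 5 (insert_before(72)): list=[1, 72, 8] cursor@8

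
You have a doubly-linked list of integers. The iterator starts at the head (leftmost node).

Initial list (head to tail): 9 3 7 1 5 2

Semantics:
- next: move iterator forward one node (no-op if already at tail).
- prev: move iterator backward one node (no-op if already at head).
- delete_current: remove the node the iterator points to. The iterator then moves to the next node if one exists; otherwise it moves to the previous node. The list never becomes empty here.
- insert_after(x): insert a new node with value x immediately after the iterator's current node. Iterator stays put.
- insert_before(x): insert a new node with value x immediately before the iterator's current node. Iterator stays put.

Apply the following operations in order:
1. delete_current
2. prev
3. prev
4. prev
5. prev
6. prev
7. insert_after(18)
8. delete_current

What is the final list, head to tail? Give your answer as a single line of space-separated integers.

After 1 (delete_current): list=[3, 7, 1, 5, 2] cursor@3
After 2 (prev): list=[3, 7, 1, 5, 2] cursor@3
After 3 (prev): list=[3, 7, 1, 5, 2] cursor@3
After 4 (prev): list=[3, 7, 1, 5, 2] cursor@3
After 5 (prev): list=[3, 7, 1, 5, 2] cursor@3
After 6 (prev): list=[3, 7, 1, 5, 2] cursor@3
After 7 (insert_after(18)): list=[3, 18, 7, 1, 5, 2] cursor@3
After 8 (delete_current): list=[18, 7, 1, 5, 2] cursor@18

Answer: 18 7 1 5 2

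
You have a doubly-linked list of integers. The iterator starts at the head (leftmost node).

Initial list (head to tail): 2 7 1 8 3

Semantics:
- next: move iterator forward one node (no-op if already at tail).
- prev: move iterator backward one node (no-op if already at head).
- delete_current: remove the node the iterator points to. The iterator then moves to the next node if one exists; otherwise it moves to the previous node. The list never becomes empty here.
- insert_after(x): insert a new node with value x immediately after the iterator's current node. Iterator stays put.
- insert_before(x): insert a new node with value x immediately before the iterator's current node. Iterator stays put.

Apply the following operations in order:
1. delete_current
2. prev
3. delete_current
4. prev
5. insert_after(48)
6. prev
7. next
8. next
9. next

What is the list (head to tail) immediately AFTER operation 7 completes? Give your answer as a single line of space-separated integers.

Answer: 1 48 8 3

Derivation:
After 1 (delete_current): list=[7, 1, 8, 3] cursor@7
After 2 (prev): list=[7, 1, 8, 3] cursor@7
After 3 (delete_current): list=[1, 8, 3] cursor@1
After 4 (prev): list=[1, 8, 3] cursor@1
After 5 (insert_after(48)): list=[1, 48, 8, 3] cursor@1
After 6 (prev): list=[1, 48, 8, 3] cursor@1
After 7 (next): list=[1, 48, 8, 3] cursor@48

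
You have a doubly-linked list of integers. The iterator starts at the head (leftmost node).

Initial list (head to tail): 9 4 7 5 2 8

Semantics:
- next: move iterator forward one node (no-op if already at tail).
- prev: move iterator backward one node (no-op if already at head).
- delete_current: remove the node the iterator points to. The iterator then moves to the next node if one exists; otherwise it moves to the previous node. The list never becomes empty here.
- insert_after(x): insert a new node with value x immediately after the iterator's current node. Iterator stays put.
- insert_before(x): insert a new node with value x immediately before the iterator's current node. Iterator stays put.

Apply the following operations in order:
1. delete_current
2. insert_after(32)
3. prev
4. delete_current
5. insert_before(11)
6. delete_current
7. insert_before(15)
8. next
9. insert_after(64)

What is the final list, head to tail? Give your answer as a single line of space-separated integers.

Answer: 11 15 7 5 64 2 8

Derivation:
After 1 (delete_current): list=[4, 7, 5, 2, 8] cursor@4
After 2 (insert_after(32)): list=[4, 32, 7, 5, 2, 8] cursor@4
After 3 (prev): list=[4, 32, 7, 5, 2, 8] cursor@4
After 4 (delete_current): list=[32, 7, 5, 2, 8] cursor@32
After 5 (insert_before(11)): list=[11, 32, 7, 5, 2, 8] cursor@32
After 6 (delete_current): list=[11, 7, 5, 2, 8] cursor@7
After 7 (insert_before(15)): list=[11, 15, 7, 5, 2, 8] cursor@7
After 8 (next): list=[11, 15, 7, 5, 2, 8] cursor@5
After 9 (insert_after(64)): list=[11, 15, 7, 5, 64, 2, 8] cursor@5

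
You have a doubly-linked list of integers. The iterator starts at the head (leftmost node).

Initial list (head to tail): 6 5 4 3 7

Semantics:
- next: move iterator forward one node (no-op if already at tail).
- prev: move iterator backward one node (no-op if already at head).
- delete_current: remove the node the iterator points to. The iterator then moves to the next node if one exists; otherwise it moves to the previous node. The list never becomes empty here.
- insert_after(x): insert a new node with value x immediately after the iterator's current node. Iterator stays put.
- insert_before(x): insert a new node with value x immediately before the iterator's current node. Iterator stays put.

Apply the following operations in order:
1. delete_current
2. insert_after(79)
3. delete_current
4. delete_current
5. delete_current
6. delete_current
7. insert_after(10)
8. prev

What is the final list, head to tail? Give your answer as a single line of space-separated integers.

After 1 (delete_current): list=[5, 4, 3, 7] cursor@5
After 2 (insert_after(79)): list=[5, 79, 4, 3, 7] cursor@5
After 3 (delete_current): list=[79, 4, 3, 7] cursor@79
After 4 (delete_current): list=[4, 3, 7] cursor@4
After 5 (delete_current): list=[3, 7] cursor@3
After 6 (delete_current): list=[7] cursor@7
After 7 (insert_after(10)): list=[7, 10] cursor@7
After 8 (prev): list=[7, 10] cursor@7

Answer: 7 10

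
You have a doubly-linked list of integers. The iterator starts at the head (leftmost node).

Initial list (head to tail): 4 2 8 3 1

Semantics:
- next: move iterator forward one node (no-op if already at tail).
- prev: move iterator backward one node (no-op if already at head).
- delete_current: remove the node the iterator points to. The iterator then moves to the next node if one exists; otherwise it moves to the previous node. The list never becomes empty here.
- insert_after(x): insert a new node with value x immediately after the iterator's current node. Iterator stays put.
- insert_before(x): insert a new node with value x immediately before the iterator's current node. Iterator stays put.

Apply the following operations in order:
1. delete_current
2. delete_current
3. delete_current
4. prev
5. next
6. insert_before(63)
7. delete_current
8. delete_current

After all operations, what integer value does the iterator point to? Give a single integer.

Answer: 3

Derivation:
After 1 (delete_current): list=[2, 8, 3, 1] cursor@2
After 2 (delete_current): list=[8, 3, 1] cursor@8
After 3 (delete_current): list=[3, 1] cursor@3
After 4 (prev): list=[3, 1] cursor@3
After 5 (next): list=[3, 1] cursor@1
After 6 (insert_before(63)): list=[3, 63, 1] cursor@1
After 7 (delete_current): list=[3, 63] cursor@63
After 8 (delete_current): list=[3] cursor@3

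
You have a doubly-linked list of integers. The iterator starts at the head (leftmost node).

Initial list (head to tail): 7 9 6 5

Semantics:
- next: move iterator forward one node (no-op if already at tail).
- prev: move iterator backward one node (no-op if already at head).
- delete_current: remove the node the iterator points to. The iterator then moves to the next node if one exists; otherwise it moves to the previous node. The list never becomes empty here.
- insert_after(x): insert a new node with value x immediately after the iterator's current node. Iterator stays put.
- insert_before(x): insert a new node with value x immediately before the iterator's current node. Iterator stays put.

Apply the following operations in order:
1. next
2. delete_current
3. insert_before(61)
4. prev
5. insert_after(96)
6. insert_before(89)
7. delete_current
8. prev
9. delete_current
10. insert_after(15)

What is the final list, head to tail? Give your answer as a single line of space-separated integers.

After 1 (next): list=[7, 9, 6, 5] cursor@9
After 2 (delete_current): list=[7, 6, 5] cursor@6
After 3 (insert_before(61)): list=[7, 61, 6, 5] cursor@6
After 4 (prev): list=[7, 61, 6, 5] cursor@61
After 5 (insert_after(96)): list=[7, 61, 96, 6, 5] cursor@61
After 6 (insert_before(89)): list=[7, 89, 61, 96, 6, 5] cursor@61
After 7 (delete_current): list=[7, 89, 96, 6, 5] cursor@96
After 8 (prev): list=[7, 89, 96, 6, 5] cursor@89
After 9 (delete_current): list=[7, 96, 6, 5] cursor@96
After 10 (insert_after(15)): list=[7, 96, 15, 6, 5] cursor@96

Answer: 7 96 15 6 5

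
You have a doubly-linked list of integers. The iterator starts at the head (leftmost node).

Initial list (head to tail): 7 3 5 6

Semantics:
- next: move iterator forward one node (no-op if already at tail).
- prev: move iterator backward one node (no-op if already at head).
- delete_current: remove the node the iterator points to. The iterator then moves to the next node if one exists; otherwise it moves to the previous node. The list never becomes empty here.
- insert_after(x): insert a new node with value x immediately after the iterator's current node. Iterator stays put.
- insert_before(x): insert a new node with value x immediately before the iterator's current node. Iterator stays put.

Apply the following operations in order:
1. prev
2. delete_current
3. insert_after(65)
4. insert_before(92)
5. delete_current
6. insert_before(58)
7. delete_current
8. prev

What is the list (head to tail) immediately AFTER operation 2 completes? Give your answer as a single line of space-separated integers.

After 1 (prev): list=[7, 3, 5, 6] cursor@7
After 2 (delete_current): list=[3, 5, 6] cursor@3

Answer: 3 5 6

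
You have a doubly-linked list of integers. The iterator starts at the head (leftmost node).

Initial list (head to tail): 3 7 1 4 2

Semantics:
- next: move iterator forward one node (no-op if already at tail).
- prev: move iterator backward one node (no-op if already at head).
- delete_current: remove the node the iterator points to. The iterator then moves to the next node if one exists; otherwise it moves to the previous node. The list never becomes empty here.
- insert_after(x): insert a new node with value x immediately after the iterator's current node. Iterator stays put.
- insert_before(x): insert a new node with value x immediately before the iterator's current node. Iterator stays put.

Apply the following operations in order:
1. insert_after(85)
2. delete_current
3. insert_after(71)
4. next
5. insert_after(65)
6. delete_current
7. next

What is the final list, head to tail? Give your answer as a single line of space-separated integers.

Answer: 85 65 7 1 4 2

Derivation:
After 1 (insert_after(85)): list=[3, 85, 7, 1, 4, 2] cursor@3
After 2 (delete_current): list=[85, 7, 1, 4, 2] cursor@85
After 3 (insert_after(71)): list=[85, 71, 7, 1, 4, 2] cursor@85
After 4 (next): list=[85, 71, 7, 1, 4, 2] cursor@71
After 5 (insert_after(65)): list=[85, 71, 65, 7, 1, 4, 2] cursor@71
After 6 (delete_current): list=[85, 65, 7, 1, 4, 2] cursor@65
After 7 (next): list=[85, 65, 7, 1, 4, 2] cursor@7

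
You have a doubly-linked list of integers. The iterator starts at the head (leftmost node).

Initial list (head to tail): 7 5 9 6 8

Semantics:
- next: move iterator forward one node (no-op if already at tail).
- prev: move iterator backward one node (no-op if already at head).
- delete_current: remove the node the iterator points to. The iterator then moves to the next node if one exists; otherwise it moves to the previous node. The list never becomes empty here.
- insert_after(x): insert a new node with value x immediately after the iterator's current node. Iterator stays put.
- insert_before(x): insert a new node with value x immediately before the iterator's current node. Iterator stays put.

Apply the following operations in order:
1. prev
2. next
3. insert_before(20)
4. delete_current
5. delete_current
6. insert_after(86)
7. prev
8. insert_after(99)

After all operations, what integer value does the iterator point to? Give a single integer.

Answer: 20

Derivation:
After 1 (prev): list=[7, 5, 9, 6, 8] cursor@7
After 2 (next): list=[7, 5, 9, 6, 8] cursor@5
After 3 (insert_before(20)): list=[7, 20, 5, 9, 6, 8] cursor@5
After 4 (delete_current): list=[7, 20, 9, 6, 8] cursor@9
After 5 (delete_current): list=[7, 20, 6, 8] cursor@6
After 6 (insert_after(86)): list=[7, 20, 6, 86, 8] cursor@6
After 7 (prev): list=[7, 20, 6, 86, 8] cursor@20
After 8 (insert_after(99)): list=[7, 20, 99, 6, 86, 8] cursor@20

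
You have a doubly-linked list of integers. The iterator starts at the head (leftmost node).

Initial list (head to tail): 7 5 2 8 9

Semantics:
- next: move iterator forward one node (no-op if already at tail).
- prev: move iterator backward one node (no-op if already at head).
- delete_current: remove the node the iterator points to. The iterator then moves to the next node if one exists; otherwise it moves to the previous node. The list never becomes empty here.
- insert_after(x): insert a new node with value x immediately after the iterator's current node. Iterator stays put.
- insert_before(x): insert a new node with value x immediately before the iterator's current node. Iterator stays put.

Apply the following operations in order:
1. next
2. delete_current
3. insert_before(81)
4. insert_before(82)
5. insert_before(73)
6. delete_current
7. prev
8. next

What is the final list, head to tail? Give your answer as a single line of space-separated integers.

Answer: 7 81 82 73 8 9

Derivation:
After 1 (next): list=[7, 5, 2, 8, 9] cursor@5
After 2 (delete_current): list=[7, 2, 8, 9] cursor@2
After 3 (insert_before(81)): list=[7, 81, 2, 8, 9] cursor@2
After 4 (insert_before(82)): list=[7, 81, 82, 2, 8, 9] cursor@2
After 5 (insert_before(73)): list=[7, 81, 82, 73, 2, 8, 9] cursor@2
After 6 (delete_current): list=[7, 81, 82, 73, 8, 9] cursor@8
After 7 (prev): list=[7, 81, 82, 73, 8, 9] cursor@73
After 8 (next): list=[7, 81, 82, 73, 8, 9] cursor@8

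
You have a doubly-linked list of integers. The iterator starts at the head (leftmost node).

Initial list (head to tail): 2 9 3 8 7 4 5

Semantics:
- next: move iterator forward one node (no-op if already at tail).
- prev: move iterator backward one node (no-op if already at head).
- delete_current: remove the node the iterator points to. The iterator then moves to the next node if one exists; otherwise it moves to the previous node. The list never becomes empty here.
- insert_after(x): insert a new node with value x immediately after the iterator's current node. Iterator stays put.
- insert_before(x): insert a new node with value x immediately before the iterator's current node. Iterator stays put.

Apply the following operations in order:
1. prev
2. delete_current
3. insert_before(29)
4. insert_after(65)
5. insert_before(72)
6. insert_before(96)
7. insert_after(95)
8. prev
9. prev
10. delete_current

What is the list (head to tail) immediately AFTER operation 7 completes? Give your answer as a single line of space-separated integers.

Answer: 29 72 96 9 95 65 3 8 7 4 5

Derivation:
After 1 (prev): list=[2, 9, 3, 8, 7, 4, 5] cursor@2
After 2 (delete_current): list=[9, 3, 8, 7, 4, 5] cursor@9
After 3 (insert_before(29)): list=[29, 9, 3, 8, 7, 4, 5] cursor@9
After 4 (insert_after(65)): list=[29, 9, 65, 3, 8, 7, 4, 5] cursor@9
After 5 (insert_before(72)): list=[29, 72, 9, 65, 3, 8, 7, 4, 5] cursor@9
After 6 (insert_before(96)): list=[29, 72, 96, 9, 65, 3, 8, 7, 4, 5] cursor@9
After 7 (insert_after(95)): list=[29, 72, 96, 9, 95, 65, 3, 8, 7, 4, 5] cursor@9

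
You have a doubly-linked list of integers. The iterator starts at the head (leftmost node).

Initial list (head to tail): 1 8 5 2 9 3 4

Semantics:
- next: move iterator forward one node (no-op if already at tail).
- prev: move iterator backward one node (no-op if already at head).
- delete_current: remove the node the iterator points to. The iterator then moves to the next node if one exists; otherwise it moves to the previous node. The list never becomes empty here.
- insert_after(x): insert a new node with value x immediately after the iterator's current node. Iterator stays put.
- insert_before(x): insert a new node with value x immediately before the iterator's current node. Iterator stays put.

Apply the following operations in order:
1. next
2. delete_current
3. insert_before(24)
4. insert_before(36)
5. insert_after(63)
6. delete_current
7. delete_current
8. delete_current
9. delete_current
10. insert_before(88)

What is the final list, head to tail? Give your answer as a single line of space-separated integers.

After 1 (next): list=[1, 8, 5, 2, 9, 3, 4] cursor@8
After 2 (delete_current): list=[1, 5, 2, 9, 3, 4] cursor@5
After 3 (insert_before(24)): list=[1, 24, 5, 2, 9, 3, 4] cursor@5
After 4 (insert_before(36)): list=[1, 24, 36, 5, 2, 9, 3, 4] cursor@5
After 5 (insert_after(63)): list=[1, 24, 36, 5, 63, 2, 9, 3, 4] cursor@5
After 6 (delete_current): list=[1, 24, 36, 63, 2, 9, 3, 4] cursor@63
After 7 (delete_current): list=[1, 24, 36, 2, 9, 3, 4] cursor@2
After 8 (delete_current): list=[1, 24, 36, 9, 3, 4] cursor@9
After 9 (delete_current): list=[1, 24, 36, 3, 4] cursor@3
After 10 (insert_before(88)): list=[1, 24, 36, 88, 3, 4] cursor@3

Answer: 1 24 36 88 3 4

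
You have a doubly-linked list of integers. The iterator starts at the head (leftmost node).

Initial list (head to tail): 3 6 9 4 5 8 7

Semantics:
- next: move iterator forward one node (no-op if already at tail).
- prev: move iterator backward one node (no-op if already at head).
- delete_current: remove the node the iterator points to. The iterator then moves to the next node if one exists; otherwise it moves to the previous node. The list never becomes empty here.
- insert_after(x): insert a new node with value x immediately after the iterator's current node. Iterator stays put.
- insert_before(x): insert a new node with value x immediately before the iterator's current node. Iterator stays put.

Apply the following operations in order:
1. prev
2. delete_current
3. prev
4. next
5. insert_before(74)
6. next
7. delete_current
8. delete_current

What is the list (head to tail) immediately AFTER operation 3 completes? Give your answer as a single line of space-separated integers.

After 1 (prev): list=[3, 6, 9, 4, 5, 8, 7] cursor@3
After 2 (delete_current): list=[6, 9, 4, 5, 8, 7] cursor@6
After 3 (prev): list=[6, 9, 4, 5, 8, 7] cursor@6

Answer: 6 9 4 5 8 7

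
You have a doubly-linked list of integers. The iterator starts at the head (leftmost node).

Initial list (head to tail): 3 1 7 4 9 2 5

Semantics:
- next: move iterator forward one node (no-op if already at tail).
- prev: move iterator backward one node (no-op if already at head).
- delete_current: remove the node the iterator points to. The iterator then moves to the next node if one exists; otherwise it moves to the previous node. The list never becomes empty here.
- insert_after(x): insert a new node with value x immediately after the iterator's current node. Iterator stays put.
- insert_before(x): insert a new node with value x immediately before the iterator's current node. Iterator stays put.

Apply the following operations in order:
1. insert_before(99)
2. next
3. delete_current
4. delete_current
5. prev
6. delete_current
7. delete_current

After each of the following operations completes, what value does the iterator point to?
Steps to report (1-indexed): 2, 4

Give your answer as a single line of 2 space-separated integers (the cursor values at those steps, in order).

Answer: 1 4

Derivation:
After 1 (insert_before(99)): list=[99, 3, 1, 7, 4, 9, 2, 5] cursor@3
After 2 (next): list=[99, 3, 1, 7, 4, 9, 2, 5] cursor@1
After 3 (delete_current): list=[99, 3, 7, 4, 9, 2, 5] cursor@7
After 4 (delete_current): list=[99, 3, 4, 9, 2, 5] cursor@4
After 5 (prev): list=[99, 3, 4, 9, 2, 5] cursor@3
After 6 (delete_current): list=[99, 4, 9, 2, 5] cursor@4
After 7 (delete_current): list=[99, 9, 2, 5] cursor@9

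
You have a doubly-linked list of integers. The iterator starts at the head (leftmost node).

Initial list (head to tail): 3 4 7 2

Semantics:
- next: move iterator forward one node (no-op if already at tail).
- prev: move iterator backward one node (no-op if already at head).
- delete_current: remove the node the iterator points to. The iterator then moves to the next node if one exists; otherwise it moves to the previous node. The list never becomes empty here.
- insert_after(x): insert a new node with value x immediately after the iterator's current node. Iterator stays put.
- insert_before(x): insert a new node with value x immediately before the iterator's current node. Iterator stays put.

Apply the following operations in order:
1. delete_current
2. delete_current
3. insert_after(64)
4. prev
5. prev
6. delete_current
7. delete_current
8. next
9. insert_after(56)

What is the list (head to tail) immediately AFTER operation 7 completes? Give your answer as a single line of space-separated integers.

After 1 (delete_current): list=[4, 7, 2] cursor@4
After 2 (delete_current): list=[7, 2] cursor@7
After 3 (insert_after(64)): list=[7, 64, 2] cursor@7
After 4 (prev): list=[7, 64, 2] cursor@7
After 5 (prev): list=[7, 64, 2] cursor@7
After 6 (delete_current): list=[64, 2] cursor@64
After 7 (delete_current): list=[2] cursor@2

Answer: 2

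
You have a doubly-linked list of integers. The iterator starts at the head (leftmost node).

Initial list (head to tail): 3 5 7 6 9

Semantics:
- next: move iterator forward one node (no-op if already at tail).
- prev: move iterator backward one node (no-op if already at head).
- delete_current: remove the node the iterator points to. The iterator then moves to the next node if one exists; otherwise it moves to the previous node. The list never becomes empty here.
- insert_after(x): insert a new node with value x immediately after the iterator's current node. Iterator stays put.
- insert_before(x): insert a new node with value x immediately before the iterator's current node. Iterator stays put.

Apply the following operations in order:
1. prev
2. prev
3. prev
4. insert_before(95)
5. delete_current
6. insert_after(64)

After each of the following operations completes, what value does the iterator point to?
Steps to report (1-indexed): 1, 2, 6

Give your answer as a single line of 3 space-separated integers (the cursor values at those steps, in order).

Answer: 3 3 5

Derivation:
After 1 (prev): list=[3, 5, 7, 6, 9] cursor@3
After 2 (prev): list=[3, 5, 7, 6, 9] cursor@3
After 3 (prev): list=[3, 5, 7, 6, 9] cursor@3
After 4 (insert_before(95)): list=[95, 3, 5, 7, 6, 9] cursor@3
After 5 (delete_current): list=[95, 5, 7, 6, 9] cursor@5
After 6 (insert_after(64)): list=[95, 5, 64, 7, 6, 9] cursor@5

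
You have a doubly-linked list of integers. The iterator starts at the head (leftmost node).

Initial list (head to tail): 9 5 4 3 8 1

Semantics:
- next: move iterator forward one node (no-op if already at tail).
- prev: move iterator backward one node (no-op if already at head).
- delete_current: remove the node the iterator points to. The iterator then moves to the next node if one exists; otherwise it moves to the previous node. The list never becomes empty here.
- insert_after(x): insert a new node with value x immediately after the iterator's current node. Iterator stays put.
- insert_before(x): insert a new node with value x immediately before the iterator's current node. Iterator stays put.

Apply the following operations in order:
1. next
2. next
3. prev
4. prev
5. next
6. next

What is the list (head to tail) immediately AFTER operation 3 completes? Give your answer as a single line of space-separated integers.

Answer: 9 5 4 3 8 1

Derivation:
After 1 (next): list=[9, 5, 4, 3, 8, 1] cursor@5
After 2 (next): list=[9, 5, 4, 3, 8, 1] cursor@4
After 3 (prev): list=[9, 5, 4, 3, 8, 1] cursor@5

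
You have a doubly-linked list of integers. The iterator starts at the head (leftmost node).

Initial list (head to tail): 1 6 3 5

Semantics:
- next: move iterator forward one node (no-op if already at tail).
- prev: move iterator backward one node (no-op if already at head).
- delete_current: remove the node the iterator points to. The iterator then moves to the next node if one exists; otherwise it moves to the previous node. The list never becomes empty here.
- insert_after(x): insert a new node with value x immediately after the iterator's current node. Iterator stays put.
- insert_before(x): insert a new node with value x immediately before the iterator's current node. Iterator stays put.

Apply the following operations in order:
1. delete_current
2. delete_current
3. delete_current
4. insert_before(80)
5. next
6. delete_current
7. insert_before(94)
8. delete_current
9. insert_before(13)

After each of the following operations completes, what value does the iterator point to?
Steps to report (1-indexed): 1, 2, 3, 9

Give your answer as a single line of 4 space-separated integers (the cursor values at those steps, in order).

Answer: 6 3 5 94

Derivation:
After 1 (delete_current): list=[6, 3, 5] cursor@6
After 2 (delete_current): list=[3, 5] cursor@3
After 3 (delete_current): list=[5] cursor@5
After 4 (insert_before(80)): list=[80, 5] cursor@5
After 5 (next): list=[80, 5] cursor@5
After 6 (delete_current): list=[80] cursor@80
After 7 (insert_before(94)): list=[94, 80] cursor@80
After 8 (delete_current): list=[94] cursor@94
After 9 (insert_before(13)): list=[13, 94] cursor@94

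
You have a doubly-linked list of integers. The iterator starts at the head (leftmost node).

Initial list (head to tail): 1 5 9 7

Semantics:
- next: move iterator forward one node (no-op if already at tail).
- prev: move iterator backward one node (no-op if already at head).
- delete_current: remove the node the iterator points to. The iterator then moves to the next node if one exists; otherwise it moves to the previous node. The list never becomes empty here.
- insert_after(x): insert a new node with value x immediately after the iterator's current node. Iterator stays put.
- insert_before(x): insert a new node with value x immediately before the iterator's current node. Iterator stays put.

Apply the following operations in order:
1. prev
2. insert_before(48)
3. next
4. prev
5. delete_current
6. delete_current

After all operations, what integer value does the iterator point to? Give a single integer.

Answer: 9

Derivation:
After 1 (prev): list=[1, 5, 9, 7] cursor@1
After 2 (insert_before(48)): list=[48, 1, 5, 9, 7] cursor@1
After 3 (next): list=[48, 1, 5, 9, 7] cursor@5
After 4 (prev): list=[48, 1, 5, 9, 7] cursor@1
After 5 (delete_current): list=[48, 5, 9, 7] cursor@5
After 6 (delete_current): list=[48, 9, 7] cursor@9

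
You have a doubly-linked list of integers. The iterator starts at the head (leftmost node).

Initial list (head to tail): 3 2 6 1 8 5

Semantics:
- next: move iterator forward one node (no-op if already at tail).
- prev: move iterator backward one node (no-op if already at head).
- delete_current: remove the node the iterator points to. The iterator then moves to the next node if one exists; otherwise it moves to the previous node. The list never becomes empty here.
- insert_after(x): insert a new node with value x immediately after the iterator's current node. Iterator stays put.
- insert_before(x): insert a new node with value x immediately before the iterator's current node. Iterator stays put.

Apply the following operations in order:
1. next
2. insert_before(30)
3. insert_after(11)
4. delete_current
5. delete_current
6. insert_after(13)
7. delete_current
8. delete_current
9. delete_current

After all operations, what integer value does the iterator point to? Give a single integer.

Answer: 8

Derivation:
After 1 (next): list=[3, 2, 6, 1, 8, 5] cursor@2
After 2 (insert_before(30)): list=[3, 30, 2, 6, 1, 8, 5] cursor@2
After 3 (insert_after(11)): list=[3, 30, 2, 11, 6, 1, 8, 5] cursor@2
After 4 (delete_current): list=[3, 30, 11, 6, 1, 8, 5] cursor@11
After 5 (delete_current): list=[3, 30, 6, 1, 8, 5] cursor@6
After 6 (insert_after(13)): list=[3, 30, 6, 13, 1, 8, 5] cursor@6
After 7 (delete_current): list=[3, 30, 13, 1, 8, 5] cursor@13
After 8 (delete_current): list=[3, 30, 1, 8, 5] cursor@1
After 9 (delete_current): list=[3, 30, 8, 5] cursor@8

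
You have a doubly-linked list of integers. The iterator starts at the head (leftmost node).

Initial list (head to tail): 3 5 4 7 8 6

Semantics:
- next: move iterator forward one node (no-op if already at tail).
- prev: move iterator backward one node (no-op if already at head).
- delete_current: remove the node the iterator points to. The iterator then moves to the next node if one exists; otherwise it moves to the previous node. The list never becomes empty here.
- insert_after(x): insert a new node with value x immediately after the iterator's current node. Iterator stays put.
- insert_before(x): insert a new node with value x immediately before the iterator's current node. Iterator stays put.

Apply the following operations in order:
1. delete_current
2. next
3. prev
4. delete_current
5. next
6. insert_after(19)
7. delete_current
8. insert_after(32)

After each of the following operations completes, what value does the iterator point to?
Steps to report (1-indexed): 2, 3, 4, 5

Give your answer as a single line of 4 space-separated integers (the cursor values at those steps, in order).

After 1 (delete_current): list=[5, 4, 7, 8, 6] cursor@5
After 2 (next): list=[5, 4, 7, 8, 6] cursor@4
After 3 (prev): list=[5, 4, 7, 8, 6] cursor@5
After 4 (delete_current): list=[4, 7, 8, 6] cursor@4
After 5 (next): list=[4, 7, 8, 6] cursor@7
After 6 (insert_after(19)): list=[4, 7, 19, 8, 6] cursor@7
After 7 (delete_current): list=[4, 19, 8, 6] cursor@19
After 8 (insert_after(32)): list=[4, 19, 32, 8, 6] cursor@19

Answer: 4 5 4 7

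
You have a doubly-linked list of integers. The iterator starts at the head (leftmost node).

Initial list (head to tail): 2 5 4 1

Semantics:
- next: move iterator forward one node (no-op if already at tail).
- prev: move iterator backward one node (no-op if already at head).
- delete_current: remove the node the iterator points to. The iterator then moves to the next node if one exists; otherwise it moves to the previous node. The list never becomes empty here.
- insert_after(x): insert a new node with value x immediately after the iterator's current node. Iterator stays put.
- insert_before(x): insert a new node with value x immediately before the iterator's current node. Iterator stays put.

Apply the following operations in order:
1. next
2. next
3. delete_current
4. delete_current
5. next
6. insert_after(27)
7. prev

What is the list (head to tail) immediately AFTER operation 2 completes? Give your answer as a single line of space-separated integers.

After 1 (next): list=[2, 5, 4, 1] cursor@5
After 2 (next): list=[2, 5, 4, 1] cursor@4

Answer: 2 5 4 1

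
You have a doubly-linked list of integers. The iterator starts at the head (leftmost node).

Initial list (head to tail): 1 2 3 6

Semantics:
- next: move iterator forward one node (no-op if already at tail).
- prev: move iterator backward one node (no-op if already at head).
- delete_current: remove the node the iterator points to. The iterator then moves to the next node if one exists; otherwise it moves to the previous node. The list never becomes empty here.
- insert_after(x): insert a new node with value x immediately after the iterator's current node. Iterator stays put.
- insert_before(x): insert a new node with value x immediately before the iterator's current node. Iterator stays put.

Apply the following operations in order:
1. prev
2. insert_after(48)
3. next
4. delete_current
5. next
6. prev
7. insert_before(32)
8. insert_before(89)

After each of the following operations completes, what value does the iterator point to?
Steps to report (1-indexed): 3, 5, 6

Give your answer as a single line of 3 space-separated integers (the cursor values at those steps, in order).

Answer: 48 3 2

Derivation:
After 1 (prev): list=[1, 2, 3, 6] cursor@1
After 2 (insert_after(48)): list=[1, 48, 2, 3, 6] cursor@1
After 3 (next): list=[1, 48, 2, 3, 6] cursor@48
After 4 (delete_current): list=[1, 2, 3, 6] cursor@2
After 5 (next): list=[1, 2, 3, 6] cursor@3
After 6 (prev): list=[1, 2, 3, 6] cursor@2
After 7 (insert_before(32)): list=[1, 32, 2, 3, 6] cursor@2
After 8 (insert_before(89)): list=[1, 32, 89, 2, 3, 6] cursor@2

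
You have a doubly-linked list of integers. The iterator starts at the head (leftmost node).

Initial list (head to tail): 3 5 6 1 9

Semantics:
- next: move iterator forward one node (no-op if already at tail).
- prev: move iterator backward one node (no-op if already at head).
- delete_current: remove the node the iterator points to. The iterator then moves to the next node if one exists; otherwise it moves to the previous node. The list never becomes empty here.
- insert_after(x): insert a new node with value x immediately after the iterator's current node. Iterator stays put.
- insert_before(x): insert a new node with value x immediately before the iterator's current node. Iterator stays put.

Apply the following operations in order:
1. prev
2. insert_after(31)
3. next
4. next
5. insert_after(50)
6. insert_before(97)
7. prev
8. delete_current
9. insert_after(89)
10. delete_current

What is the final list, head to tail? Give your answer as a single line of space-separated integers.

After 1 (prev): list=[3, 5, 6, 1, 9] cursor@3
After 2 (insert_after(31)): list=[3, 31, 5, 6, 1, 9] cursor@3
After 3 (next): list=[3, 31, 5, 6, 1, 9] cursor@31
After 4 (next): list=[3, 31, 5, 6, 1, 9] cursor@5
After 5 (insert_after(50)): list=[3, 31, 5, 50, 6, 1, 9] cursor@5
After 6 (insert_before(97)): list=[3, 31, 97, 5, 50, 6, 1, 9] cursor@5
After 7 (prev): list=[3, 31, 97, 5, 50, 6, 1, 9] cursor@97
After 8 (delete_current): list=[3, 31, 5, 50, 6, 1, 9] cursor@5
After 9 (insert_after(89)): list=[3, 31, 5, 89, 50, 6, 1, 9] cursor@5
After 10 (delete_current): list=[3, 31, 89, 50, 6, 1, 9] cursor@89

Answer: 3 31 89 50 6 1 9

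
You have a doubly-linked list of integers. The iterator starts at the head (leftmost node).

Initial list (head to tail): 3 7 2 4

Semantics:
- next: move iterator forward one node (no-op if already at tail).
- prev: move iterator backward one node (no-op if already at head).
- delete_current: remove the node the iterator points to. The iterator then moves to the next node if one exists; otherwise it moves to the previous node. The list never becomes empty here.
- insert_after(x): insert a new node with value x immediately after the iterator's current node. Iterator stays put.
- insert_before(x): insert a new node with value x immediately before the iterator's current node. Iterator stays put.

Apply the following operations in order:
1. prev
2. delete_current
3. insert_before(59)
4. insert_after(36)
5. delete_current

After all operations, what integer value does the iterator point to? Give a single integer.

After 1 (prev): list=[3, 7, 2, 4] cursor@3
After 2 (delete_current): list=[7, 2, 4] cursor@7
After 3 (insert_before(59)): list=[59, 7, 2, 4] cursor@7
After 4 (insert_after(36)): list=[59, 7, 36, 2, 4] cursor@7
After 5 (delete_current): list=[59, 36, 2, 4] cursor@36

Answer: 36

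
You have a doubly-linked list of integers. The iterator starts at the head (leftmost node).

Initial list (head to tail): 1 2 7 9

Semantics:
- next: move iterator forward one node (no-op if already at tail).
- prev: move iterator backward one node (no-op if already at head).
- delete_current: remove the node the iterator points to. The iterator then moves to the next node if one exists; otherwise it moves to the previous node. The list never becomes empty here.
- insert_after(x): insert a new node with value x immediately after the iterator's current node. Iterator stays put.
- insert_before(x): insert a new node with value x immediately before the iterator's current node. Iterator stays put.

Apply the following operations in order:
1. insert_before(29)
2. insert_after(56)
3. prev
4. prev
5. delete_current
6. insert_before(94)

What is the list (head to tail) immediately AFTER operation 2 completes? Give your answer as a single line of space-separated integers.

Answer: 29 1 56 2 7 9

Derivation:
After 1 (insert_before(29)): list=[29, 1, 2, 7, 9] cursor@1
After 2 (insert_after(56)): list=[29, 1, 56, 2, 7, 9] cursor@1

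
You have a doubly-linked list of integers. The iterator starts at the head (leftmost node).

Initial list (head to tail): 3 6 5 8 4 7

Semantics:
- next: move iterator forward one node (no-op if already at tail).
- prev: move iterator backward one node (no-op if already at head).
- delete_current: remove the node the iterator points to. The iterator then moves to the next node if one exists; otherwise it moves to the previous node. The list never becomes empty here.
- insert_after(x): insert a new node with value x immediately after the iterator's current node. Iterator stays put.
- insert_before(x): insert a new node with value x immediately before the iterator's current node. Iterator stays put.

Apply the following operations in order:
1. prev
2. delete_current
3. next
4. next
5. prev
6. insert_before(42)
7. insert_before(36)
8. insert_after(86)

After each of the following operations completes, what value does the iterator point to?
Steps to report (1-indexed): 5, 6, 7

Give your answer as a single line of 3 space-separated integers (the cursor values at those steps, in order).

Answer: 5 5 5

Derivation:
After 1 (prev): list=[3, 6, 5, 8, 4, 7] cursor@3
After 2 (delete_current): list=[6, 5, 8, 4, 7] cursor@6
After 3 (next): list=[6, 5, 8, 4, 7] cursor@5
After 4 (next): list=[6, 5, 8, 4, 7] cursor@8
After 5 (prev): list=[6, 5, 8, 4, 7] cursor@5
After 6 (insert_before(42)): list=[6, 42, 5, 8, 4, 7] cursor@5
After 7 (insert_before(36)): list=[6, 42, 36, 5, 8, 4, 7] cursor@5
After 8 (insert_after(86)): list=[6, 42, 36, 5, 86, 8, 4, 7] cursor@5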